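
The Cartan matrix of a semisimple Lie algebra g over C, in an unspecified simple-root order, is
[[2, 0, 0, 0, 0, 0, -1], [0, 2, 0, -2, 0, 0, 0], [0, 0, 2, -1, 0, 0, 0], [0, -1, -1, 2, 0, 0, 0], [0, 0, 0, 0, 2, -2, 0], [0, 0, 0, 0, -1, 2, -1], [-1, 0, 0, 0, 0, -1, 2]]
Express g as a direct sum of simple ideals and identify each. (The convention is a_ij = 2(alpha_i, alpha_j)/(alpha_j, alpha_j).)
The diagram associated to this matrix has two connected components: the simple roots {alpha_2, alpha_3, alpha_4} form a chain of 3 nodes with a double edge at one end; the terminal node there is the unique long simple root (C_3), and {alpha_1, alpha_5, alpha_6, alpha_7} form a chain of 4 nodes with a double edge at one end; the terminal node there is the unique long simple root (C_4). A semisimple Lie algebra decomposes uniquely as the direct sum of simple ideals, one per connected component of its Dynkin diagram, so g ≅ C_3 ⊕ C_4 (dimension 21 + 36 = 57).

C_3 (sp(6)) + C_4 (sp(8))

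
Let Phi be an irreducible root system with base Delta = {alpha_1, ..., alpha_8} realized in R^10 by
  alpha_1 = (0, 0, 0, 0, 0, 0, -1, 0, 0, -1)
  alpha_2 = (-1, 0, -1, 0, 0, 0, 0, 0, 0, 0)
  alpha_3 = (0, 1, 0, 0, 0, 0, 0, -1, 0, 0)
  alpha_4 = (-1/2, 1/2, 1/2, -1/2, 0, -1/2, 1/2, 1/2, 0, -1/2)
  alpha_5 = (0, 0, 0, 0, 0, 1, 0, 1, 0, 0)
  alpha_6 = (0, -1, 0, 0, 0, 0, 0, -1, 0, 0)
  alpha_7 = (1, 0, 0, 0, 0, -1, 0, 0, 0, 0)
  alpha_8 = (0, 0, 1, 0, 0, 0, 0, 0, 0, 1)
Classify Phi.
E_8

Compute the Cartan integers a_ij = 2(alpha_i, alpha_j)/(alpha_j, alpha_j); the resulting 8x8 Cartan matrix is
[[2, 0, 0, 0, 0, 0, 0, -1], [0, 2, 0, 0, 0, 0, -1, -1], [0, 0, 2, 0, -1, 0, 0, 0], [0, 0, 0, 2, 0, -1, 0, 0], [0, 0, -1, 0, 2, -1, -1, 0], [0, 0, 0, -1, -1, 2, 0, 0], [0, -1, 0, 0, -1, 0, 2, 0], [-1, -1, 0, 0, 0, 0, 0, 2]].
All simple roots have the same length, so the diagram is simply laced. The associated Dynkin diagram is a chain of 7 nodes with one extra node attached to the third node from one end (E_8), so the type is E_8.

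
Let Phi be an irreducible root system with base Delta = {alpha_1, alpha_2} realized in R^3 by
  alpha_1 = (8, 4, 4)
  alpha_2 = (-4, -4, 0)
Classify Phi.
Compute the Cartan integers a_ij = 2(alpha_i, alpha_j)/(alpha_j, alpha_j); the resulting 2x2 Cartan matrix is
[[2, -3], [-1, 2]].
The roots have two lengths (squared-length ratio 3:1); the short ones are alpha_{2}. The associated Dynkin diagram is two nodes joined by a triple edge (G_2), so the type is G_2.

G_2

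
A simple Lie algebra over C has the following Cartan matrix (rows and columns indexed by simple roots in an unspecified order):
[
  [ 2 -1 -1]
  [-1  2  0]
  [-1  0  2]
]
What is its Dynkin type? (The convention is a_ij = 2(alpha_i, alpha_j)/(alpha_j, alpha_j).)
The matrix has rank 3 with 2's on the diagonal. Reading the off-diagonal entries as Dynkin edges (a single edge where a_ij = a_ji = -1; a double or triple edge where a_ij * a_ji = 2 or 3), the diagram is a chain of 3 nodes with single edges (A_3). One simple-root ordering that puts it in standard form is (alpha_3, alpha_1, alpha_2). So the algebra is type A_3, i.e. sl(4).

A3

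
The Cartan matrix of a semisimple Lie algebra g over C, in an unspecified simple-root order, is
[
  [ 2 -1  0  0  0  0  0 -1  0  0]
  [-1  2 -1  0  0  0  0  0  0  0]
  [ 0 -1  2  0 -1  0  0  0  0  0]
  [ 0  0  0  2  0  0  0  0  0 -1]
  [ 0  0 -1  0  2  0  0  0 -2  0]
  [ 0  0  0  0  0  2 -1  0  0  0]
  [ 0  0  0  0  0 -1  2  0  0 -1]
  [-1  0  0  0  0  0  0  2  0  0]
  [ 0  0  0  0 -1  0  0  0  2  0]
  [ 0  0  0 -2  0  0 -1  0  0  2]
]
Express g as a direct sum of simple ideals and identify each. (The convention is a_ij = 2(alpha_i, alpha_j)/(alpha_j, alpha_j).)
The diagram associated to this matrix has two connected components: the simple roots {alpha_4, alpha_6, alpha_7, alpha_10} form a chain of 4 nodes with a double edge at one end; the terminal node there is the unique short simple root (B_4), and {alpha_1, alpha_2, alpha_3, alpha_5, alpha_8, alpha_9} form a chain of 6 nodes with a double edge at one end; the terminal node there is the unique short simple root (B_6). A semisimple Lie algebra decomposes uniquely as the direct sum of simple ideals, one per connected component of its Dynkin diagram, so g ≅ B_4 ⊕ B_6 (dimension 36 + 78 = 114).

type B_4 ⊕ type B_6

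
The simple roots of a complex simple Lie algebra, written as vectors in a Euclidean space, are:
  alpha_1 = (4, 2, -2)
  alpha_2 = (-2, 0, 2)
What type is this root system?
type G_2

Compute the Cartan integers a_ij = 2(alpha_i, alpha_j)/(alpha_j, alpha_j); the resulting 2x2 Cartan matrix is
[[2, -3], [-1, 2]].
The roots have two lengths (squared-length ratio 3:1); the short ones are alpha_{2}. The associated Dynkin diagram is two nodes joined by a triple edge (G_2), so the type is G_2.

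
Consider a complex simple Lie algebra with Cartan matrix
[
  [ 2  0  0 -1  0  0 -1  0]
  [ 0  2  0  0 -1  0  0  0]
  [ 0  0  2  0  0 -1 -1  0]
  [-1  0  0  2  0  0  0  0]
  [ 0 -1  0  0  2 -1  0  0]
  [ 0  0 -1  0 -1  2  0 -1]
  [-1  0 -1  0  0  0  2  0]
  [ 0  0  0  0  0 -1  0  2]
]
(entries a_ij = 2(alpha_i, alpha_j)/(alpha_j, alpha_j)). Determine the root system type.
E_8

The matrix has rank 8 with 2's on the diagonal. Reading the off-diagonal entries as Dynkin edges (a single edge where a_ij = a_ji = -1; a double or triple edge where a_ij * a_ji = 2 or 3), the diagram is a chain of 7 nodes with one extra node attached to the third node from one end (E_8). One simple-root ordering that puts it in standard form is (alpha_2, alpha_8, alpha_5, alpha_6, alpha_3, alpha_7, alpha_1, alpha_4). So the algebra is type E_8.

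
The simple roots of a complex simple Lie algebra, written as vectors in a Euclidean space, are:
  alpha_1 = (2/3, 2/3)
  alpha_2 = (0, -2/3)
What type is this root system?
B_2

Compute the Cartan integers a_ij = 2(alpha_i, alpha_j)/(alpha_j, alpha_j); the resulting 2x2 Cartan matrix is
[[2, -2], [-1, 2]].
The roots have two lengths (squared-length ratio 2:1); the short ones are alpha_{2}. The associated Dynkin diagram is a chain of 2 nodes with a double edge at one end; the terminal node there is the unique short simple root (B_2), so the type is B_2 (the algebra so(5)).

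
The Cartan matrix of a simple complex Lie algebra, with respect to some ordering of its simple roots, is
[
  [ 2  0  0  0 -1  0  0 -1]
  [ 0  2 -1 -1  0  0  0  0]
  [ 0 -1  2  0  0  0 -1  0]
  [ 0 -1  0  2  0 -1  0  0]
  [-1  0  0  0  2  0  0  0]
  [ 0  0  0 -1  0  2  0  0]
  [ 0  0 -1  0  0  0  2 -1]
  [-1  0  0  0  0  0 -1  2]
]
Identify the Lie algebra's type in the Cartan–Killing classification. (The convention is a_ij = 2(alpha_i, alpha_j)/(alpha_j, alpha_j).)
A8

The matrix has rank 8 with 2's on the diagonal. Reading the off-diagonal entries as Dynkin edges (a single edge where a_ij = a_ji = -1; a double or triple edge where a_ij * a_ji = 2 or 3), the diagram is a chain of 8 nodes with single edges (A_8). One simple-root ordering that puts it in standard form is (alpha_5, alpha_1, alpha_8, alpha_7, alpha_3, alpha_2, alpha_4, alpha_6). So the algebra is type A_8, i.e. sl(9).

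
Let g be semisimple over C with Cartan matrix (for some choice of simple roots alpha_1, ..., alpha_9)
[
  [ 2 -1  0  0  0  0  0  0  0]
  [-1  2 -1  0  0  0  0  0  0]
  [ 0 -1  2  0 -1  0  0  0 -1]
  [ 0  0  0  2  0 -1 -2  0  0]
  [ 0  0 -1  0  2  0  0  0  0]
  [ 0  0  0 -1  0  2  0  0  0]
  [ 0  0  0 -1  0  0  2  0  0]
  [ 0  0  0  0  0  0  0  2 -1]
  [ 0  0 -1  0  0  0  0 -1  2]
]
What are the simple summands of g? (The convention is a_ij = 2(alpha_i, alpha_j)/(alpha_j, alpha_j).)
The diagram associated to this matrix has two connected components: the simple roots {alpha_4, alpha_6, alpha_7} form a chain of 3 nodes with a double edge at one end; the terminal node there is the unique short simple root (B_3), and {alpha_1, alpha_2, alpha_3, alpha_5, alpha_8, alpha_9} form a chain of 5 nodes with one extra node attached to the third node from one end (E_6). A semisimple Lie algebra decomposes uniquely as the direct sum of simple ideals, one per connected component of its Dynkin diagram, so g ≅ B_3 ⊕ E_6 (dimension 21 + 78 = 99).

B_3 + E_6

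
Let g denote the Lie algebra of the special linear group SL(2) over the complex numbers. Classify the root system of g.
This is sl(2), which has dimension 2^2 - 1 = 3 and rank 2 - 1 = 1 (a Cartan subalgebra is the diagonal traceless matrices). In the classification of classical Lie algebras, the special linear algebra sl(n+1) has type A_n; here n = 1, so the Dynkin diagram is a chain of 1 nodes with single edges (A_1). Hence the type is A_1.

type A_1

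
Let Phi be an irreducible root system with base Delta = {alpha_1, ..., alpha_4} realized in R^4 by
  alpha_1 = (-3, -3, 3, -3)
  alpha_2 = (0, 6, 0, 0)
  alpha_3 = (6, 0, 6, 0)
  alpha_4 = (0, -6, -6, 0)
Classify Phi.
F_4

Compute the Cartan integers a_ij = 2(alpha_i, alpha_j)/(alpha_j, alpha_j); the resulting 4x4 Cartan matrix is
[[2, -1, 0, 0], [-1, 2, 0, -1], [0, 0, 2, -1], [0, -2, -1, 2]].
The roots have two lengths (squared-length ratio 2:1); the short ones are alpha_{1,2}. The associated Dynkin diagram is a chain of 4 nodes with a double edge between the middle two (F_4), so the type is F_4.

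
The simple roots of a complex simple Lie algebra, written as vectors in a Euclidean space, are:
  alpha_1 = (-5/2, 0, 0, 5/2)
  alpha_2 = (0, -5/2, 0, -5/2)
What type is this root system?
Compute the Cartan integers a_ij = 2(alpha_i, alpha_j)/(alpha_j, alpha_j); the resulting 2x2 Cartan matrix is
[[2, -1], [-1, 2]].
All simple roots have the same length, so the diagram is simply laced. The associated Dynkin diagram is a chain of 2 nodes with single edges (A_2), so the type is A_2 (the algebra sl(3)).

A2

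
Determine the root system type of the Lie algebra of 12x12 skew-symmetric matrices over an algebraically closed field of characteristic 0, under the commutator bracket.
This is so(12) with 12 even, which has dimension 12(12-1)/2 = 66 and rank 12/2 = 6. In the classification of classical Lie algebras, the orthogonal algebra so(2n) in an even number of variables has type D_n; here n = 6, so the Dynkin diagram is a chain of 4 nodes with a fork of two nodes at one end (D_6). Hence the type is D_6.

D_6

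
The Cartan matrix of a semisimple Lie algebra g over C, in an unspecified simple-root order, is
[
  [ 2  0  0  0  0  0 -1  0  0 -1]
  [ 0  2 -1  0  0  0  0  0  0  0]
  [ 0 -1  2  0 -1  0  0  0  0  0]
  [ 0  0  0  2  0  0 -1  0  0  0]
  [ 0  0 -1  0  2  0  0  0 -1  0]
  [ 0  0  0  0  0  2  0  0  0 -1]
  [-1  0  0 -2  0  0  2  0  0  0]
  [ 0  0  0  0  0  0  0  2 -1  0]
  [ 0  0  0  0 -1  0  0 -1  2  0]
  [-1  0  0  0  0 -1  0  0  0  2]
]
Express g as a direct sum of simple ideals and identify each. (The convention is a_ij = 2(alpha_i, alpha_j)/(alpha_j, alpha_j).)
A_5 + B_5

The diagram associated to this matrix has two connected components: the simple roots {alpha_2, alpha_3, alpha_5, alpha_8, alpha_9} form a chain of 5 nodes with single edges (A_5), and {alpha_1, alpha_4, alpha_6, alpha_7, alpha_10} form a chain of 5 nodes with a double edge at one end; the terminal node there is the unique short simple root (B_5). A semisimple Lie algebra decomposes uniquely as the direct sum of simple ideals, one per connected component of its Dynkin diagram, so g ≅ A_5 ⊕ B_5 (dimension 35 + 55 = 90).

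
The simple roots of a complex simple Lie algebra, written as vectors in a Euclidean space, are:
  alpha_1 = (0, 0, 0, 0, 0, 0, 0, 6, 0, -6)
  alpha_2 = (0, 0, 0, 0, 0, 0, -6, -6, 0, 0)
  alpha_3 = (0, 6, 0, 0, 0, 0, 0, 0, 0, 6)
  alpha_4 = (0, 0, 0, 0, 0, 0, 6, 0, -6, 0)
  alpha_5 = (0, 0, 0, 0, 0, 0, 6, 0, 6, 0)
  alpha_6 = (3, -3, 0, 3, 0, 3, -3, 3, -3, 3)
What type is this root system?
E6

Compute the Cartan integers a_ij = 2(alpha_i, alpha_j)/(alpha_j, alpha_j); the resulting 6x6 Cartan matrix is
[[2, -1, -1, 0, 0, 0], [-1, 2, 0, -1, -1, 0], [-1, 0, 2, 0, 0, 0], [0, -1, 0, 2, 0, 0], [0, -1, 0, 0, 2, -1], [0, 0, 0, 0, -1, 2]].
All simple roots have the same length, so the diagram is simply laced. The associated Dynkin diagram is a chain of 5 nodes with one extra node attached to the third node from one end (E_6), so the type is E_6.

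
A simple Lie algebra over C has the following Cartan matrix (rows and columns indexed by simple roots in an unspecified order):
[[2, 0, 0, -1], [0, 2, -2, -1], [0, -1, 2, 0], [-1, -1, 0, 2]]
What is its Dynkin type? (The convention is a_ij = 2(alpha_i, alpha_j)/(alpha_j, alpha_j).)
The matrix has rank 4 with 2's on the diagonal. Reading the off-diagonal entries as Dynkin edges (a single edge where a_ij = a_ji = -1; a double or triple edge where a_ij * a_ji = 2 or 3), the diagram is a chain of 4 nodes with a double edge at one end; the terminal node there is the unique short simple root (B_4). One simple-root ordering that puts it in standard form is (alpha_1, alpha_4, alpha_2, alpha_3). So the algebra is type B_4, i.e. so(9).

type B_4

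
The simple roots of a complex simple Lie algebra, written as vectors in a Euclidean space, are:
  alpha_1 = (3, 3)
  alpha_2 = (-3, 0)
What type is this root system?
Compute the Cartan integers a_ij = 2(alpha_i, alpha_j)/(alpha_j, alpha_j); the resulting 2x2 Cartan matrix is
[[2, -2], [-1, 2]].
The roots have two lengths (squared-length ratio 2:1); the short ones are alpha_{2}. The associated Dynkin diagram is a chain of 2 nodes with a double edge at one end; the terminal node there is the unique short simple root (B_2), so the type is B_2 (the algebra so(5)).

type B_2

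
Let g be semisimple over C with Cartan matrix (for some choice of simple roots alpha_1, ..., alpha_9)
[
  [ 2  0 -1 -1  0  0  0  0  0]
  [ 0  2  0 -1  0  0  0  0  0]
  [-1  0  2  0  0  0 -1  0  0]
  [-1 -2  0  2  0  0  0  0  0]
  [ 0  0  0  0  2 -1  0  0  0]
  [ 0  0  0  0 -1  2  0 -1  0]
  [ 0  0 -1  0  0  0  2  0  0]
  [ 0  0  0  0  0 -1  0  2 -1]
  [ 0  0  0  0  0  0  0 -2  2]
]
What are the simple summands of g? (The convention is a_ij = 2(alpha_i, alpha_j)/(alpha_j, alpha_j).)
The diagram associated to this matrix has two connected components: the simple roots {alpha_1, alpha_2, alpha_3, alpha_4, alpha_7} form a chain of 5 nodes with a double edge at one end; the terminal node there is the unique short simple root (B_5), and {alpha_5, alpha_6, alpha_8, alpha_9} form a chain of 4 nodes with a double edge at one end; the terminal node there is the unique long simple root (C_4). A semisimple Lie algebra decomposes uniquely as the direct sum of simple ideals, one per connected component of its Dynkin diagram, so g ≅ B_5 ⊕ C_4 (dimension 55 + 36 = 91).

B5 ⊕ C4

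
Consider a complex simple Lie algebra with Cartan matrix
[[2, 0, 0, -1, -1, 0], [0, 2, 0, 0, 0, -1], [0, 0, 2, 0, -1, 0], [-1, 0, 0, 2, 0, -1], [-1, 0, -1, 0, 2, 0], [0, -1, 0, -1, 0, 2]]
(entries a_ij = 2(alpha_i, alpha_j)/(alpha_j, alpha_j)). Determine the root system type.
type A_6

The matrix has rank 6 with 2's on the diagonal. Reading the off-diagonal entries as Dynkin edges (a single edge where a_ij = a_ji = -1; a double or triple edge where a_ij * a_ji = 2 or 3), the diagram is a chain of 6 nodes with single edges (A_6). One simple-root ordering that puts it in standard form is (alpha_3, alpha_5, alpha_1, alpha_4, alpha_6, alpha_2). So the algebra is type A_6, i.e. sl(7).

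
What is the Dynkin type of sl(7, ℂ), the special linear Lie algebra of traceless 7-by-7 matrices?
A_6

This is sl(7), which has dimension 7^2 - 1 = 48 and rank 7 - 1 = 6 (a Cartan subalgebra is the diagonal traceless matrices). In the classification of classical Lie algebras, the special linear algebra sl(n+1) has type A_n; here n = 6, so the Dynkin diagram is a chain of 6 nodes with single edges (A_6). Hence the type is A_6.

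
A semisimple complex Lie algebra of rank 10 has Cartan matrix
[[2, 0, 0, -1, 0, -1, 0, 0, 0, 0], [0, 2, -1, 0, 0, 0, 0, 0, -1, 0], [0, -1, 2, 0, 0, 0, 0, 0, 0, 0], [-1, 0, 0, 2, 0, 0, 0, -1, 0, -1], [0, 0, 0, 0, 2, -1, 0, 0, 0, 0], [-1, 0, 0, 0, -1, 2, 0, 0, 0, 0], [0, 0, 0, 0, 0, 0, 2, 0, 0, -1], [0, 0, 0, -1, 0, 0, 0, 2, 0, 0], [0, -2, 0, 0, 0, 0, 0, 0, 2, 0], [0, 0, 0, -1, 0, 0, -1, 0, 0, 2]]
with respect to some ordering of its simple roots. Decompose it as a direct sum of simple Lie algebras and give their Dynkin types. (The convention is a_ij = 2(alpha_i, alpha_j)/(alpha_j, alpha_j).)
C3 + E7

The diagram associated to this matrix has two connected components: the simple roots {alpha_2, alpha_3, alpha_9} form a chain of 3 nodes with a double edge at one end; the terminal node there is the unique long simple root (C_3), and {alpha_1, alpha_4, alpha_5, alpha_6, alpha_7, alpha_8, alpha_10} form a chain of 6 nodes with one extra node attached to the third node from one end (E_7). A semisimple Lie algebra decomposes uniquely as the direct sum of simple ideals, one per connected component of its Dynkin diagram, so g ≅ C_3 ⊕ E_7 (dimension 21 + 133 = 154).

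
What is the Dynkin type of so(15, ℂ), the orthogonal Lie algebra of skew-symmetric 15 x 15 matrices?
This is so(15) with 15 odd, which has dimension 15(15-1)/2 = 105 and rank (15-1)/2 = 7. In the classification of classical Lie algebras, the orthogonal algebra so(2n+1) in an odd number of variables has type B_n; here n = 7, so the Dynkin diagram is a chain of 7 nodes with a double edge at one end; the terminal node there is the unique short simple root (B_7). Hence the type is B_7.

B_7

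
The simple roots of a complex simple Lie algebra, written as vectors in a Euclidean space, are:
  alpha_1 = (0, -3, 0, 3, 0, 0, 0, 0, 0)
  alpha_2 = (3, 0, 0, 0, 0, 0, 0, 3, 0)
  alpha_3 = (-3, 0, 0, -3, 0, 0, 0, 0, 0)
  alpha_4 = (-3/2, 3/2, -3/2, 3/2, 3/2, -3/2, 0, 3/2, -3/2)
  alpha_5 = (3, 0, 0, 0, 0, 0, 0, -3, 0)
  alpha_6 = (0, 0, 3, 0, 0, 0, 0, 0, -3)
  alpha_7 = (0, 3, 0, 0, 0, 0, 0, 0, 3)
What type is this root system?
Compute the Cartan integers a_ij = 2(alpha_i, alpha_j)/(alpha_j, alpha_j); the resulting 7x7 Cartan matrix is
[[2, 0, -1, 0, 0, 0, -1], [0, 2, -1, 0, 0, 0, 0], [-1, -1, 2, 0, -1, 0, 0], [0, 0, 0, 2, -1, 0, 0], [0, 0, -1, -1, 2, 0, 0], [0, 0, 0, 0, 0, 2, -1], [-1, 0, 0, 0, 0, -1, 2]].
All simple roots have the same length, so the diagram is simply laced. The associated Dynkin diagram is a chain of 6 nodes with one extra node attached to the third node from one end (E_7), so the type is E_7.

E_7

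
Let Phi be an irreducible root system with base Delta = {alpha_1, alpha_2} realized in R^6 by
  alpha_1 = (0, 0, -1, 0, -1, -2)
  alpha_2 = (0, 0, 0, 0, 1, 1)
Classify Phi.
G2

Compute the Cartan integers a_ij = 2(alpha_i, alpha_j)/(alpha_j, alpha_j); the resulting 2x2 Cartan matrix is
[[2, -3], [-1, 2]].
The roots have two lengths (squared-length ratio 3:1); the short ones are alpha_{2}. The associated Dynkin diagram is two nodes joined by a triple edge (G_2), so the type is G_2.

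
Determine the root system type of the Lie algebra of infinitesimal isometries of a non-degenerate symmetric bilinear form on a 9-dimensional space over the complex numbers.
B_4

This is so(9) with 9 odd, which has dimension 9(9-1)/2 = 36 and rank (9-1)/2 = 4. In the classification of classical Lie algebras, the orthogonal algebra so(2n+1) in an odd number of variables has type B_n; here n = 4, so the Dynkin diagram is a chain of 4 nodes with a double edge at one end; the terminal node there is the unique short simple root (B_4). Hence the type is B_4.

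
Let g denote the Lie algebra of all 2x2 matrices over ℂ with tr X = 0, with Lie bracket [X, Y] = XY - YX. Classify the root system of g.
A1

This is sl(2), which has dimension 2^2 - 1 = 3 and rank 2 - 1 = 1 (a Cartan subalgebra is the diagonal traceless matrices). In the classification of classical Lie algebras, the special linear algebra sl(n+1) has type A_n; here n = 1, so the Dynkin diagram is a chain of 1 nodes with single edges (A_1). Hence the type is A_1.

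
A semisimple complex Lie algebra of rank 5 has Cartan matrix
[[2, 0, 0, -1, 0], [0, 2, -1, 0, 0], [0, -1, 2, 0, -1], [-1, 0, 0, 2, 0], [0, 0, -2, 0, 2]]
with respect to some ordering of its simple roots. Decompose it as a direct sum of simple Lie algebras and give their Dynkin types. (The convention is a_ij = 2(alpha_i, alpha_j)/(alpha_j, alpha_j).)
The diagram associated to this matrix has two connected components: the simple roots {alpha_1, alpha_4} form a chain of 2 nodes with single edges (A_2), and {alpha_2, alpha_3, alpha_5} form a chain of 3 nodes with a double edge at one end; the terminal node there is the unique long simple root (C_3). A semisimple Lie algebra decomposes uniquely as the direct sum of simple ideals, one per connected component of its Dynkin diagram, so g ≅ A_2 ⊕ C_3 (dimension 8 + 21 = 29).

A_2 + C_3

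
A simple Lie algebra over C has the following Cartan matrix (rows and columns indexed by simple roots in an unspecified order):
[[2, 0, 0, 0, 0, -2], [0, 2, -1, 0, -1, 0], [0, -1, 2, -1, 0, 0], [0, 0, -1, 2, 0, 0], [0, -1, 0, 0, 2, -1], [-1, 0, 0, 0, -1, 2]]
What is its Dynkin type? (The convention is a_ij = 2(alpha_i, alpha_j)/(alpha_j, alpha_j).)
C_6 (sp(12))

The matrix has rank 6 with 2's on the diagonal. Reading the off-diagonal entries as Dynkin edges (a single edge where a_ij = a_ji = -1; a double or triple edge where a_ij * a_ji = 2 or 3), the diagram is a chain of 6 nodes with a double edge at one end; the terminal node there is the unique long simple root (C_6). One simple-root ordering that puts it in standard form is (alpha_4, alpha_3, alpha_2, alpha_5, alpha_6, alpha_1). So the algebra is type C_6, i.e. sp(12).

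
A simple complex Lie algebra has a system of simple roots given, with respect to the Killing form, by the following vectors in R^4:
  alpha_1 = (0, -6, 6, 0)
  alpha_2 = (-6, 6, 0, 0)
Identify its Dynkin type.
A_2 (sl(3))

Compute the Cartan integers a_ij = 2(alpha_i, alpha_j)/(alpha_j, alpha_j); the resulting 2x2 Cartan matrix is
[[2, -1], [-1, 2]].
All simple roots have the same length, so the diagram is simply laced. The associated Dynkin diagram is a chain of 2 nodes with single edges (A_2), so the type is A_2 (the algebra sl(3)).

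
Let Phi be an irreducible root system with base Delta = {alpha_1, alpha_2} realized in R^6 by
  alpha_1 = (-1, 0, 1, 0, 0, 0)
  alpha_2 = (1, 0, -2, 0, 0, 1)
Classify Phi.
G_2

Compute the Cartan integers a_ij = 2(alpha_i, alpha_j)/(alpha_j, alpha_j); the resulting 2x2 Cartan matrix is
[[2, -1], [-3, 2]].
The roots have two lengths (squared-length ratio 3:1); the short ones are alpha_{1}. The associated Dynkin diagram is two nodes joined by a triple edge (G_2), so the type is G_2.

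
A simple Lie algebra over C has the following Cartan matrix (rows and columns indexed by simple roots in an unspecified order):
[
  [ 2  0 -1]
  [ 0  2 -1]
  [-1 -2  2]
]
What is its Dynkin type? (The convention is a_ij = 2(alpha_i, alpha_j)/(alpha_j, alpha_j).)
The matrix has rank 3 with 2's on the diagonal. Reading the off-diagonal entries as Dynkin edges (a single edge where a_ij = a_ji = -1; a double or triple edge where a_ij * a_ji = 2 or 3), the diagram is a chain of 3 nodes with a double edge at one end; the terminal node there is the unique short simple root (B_3). One simple-root ordering that puts it in standard form is (alpha_1, alpha_3, alpha_2). So the algebra is type B_3, i.e. so(7).

B_3 (so(7))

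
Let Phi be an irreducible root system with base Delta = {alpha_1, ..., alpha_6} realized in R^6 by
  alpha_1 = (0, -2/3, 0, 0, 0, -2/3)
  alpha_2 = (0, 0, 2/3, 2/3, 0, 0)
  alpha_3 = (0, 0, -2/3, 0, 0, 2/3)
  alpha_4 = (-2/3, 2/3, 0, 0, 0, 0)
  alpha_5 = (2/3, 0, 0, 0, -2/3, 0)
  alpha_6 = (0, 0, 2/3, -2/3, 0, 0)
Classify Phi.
Compute the Cartan integers a_ij = 2(alpha_i, alpha_j)/(alpha_j, alpha_j); the resulting 6x6 Cartan matrix is
[[2, 0, -1, -1, 0, 0], [0, 2, -1, 0, 0, 0], [-1, -1, 2, 0, 0, -1], [-1, 0, 0, 2, -1, 0], [0, 0, 0, -1, 2, 0], [0, 0, -1, 0, 0, 2]].
All simple roots have the same length, so the diagram is simply laced. The associated Dynkin diagram is a chain of 4 nodes with a fork of two nodes at one end (D_6), so the type is D_6 (the algebra so(12)).

D6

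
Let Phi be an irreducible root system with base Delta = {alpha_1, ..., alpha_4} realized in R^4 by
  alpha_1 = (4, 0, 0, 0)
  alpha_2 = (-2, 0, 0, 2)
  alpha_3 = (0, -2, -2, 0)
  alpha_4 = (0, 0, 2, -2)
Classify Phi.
C_4

Compute the Cartan integers a_ij = 2(alpha_i, alpha_j)/(alpha_j, alpha_j); the resulting 4x4 Cartan matrix is
[[2, -2, 0, 0], [-1, 2, 0, -1], [0, 0, 2, -1], [0, -1, -1, 2]].
The roots have two lengths (squared-length ratio 2:1); the short ones are alpha_{2,3,4}. The associated Dynkin diagram is a chain of 4 nodes with a double edge at one end; the terminal node there is the unique long simple root (C_4), so the type is C_4 (the algebra sp(8)).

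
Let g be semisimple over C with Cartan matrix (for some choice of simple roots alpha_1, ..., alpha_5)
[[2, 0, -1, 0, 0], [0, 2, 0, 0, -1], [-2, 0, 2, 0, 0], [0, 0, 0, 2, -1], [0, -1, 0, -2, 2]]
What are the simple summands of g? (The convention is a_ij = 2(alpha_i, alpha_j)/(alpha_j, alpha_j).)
type B_2 ⊕ type B_3

The diagram associated to this matrix has two connected components: the simple roots {alpha_1, alpha_3} form a chain of 2 nodes with a double edge at one end; the terminal node there is the unique short simple root (B_2), and {alpha_2, alpha_4, alpha_5} form a chain of 3 nodes with a double edge at one end; the terminal node there is the unique short simple root (B_3). A semisimple Lie algebra decomposes uniquely as the direct sum of simple ideals, one per connected component of its Dynkin diagram, so g ≅ B_2 ⊕ B_3 (dimension 10 + 21 = 31).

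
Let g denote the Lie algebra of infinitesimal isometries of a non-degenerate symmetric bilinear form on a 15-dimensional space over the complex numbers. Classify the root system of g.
type B_7

This is so(15) with 15 odd, which has dimension 15(15-1)/2 = 105 and rank (15-1)/2 = 7. In the classification of classical Lie algebras, the orthogonal algebra so(2n+1) in an odd number of variables has type B_n; here n = 7, so the Dynkin diagram is a chain of 7 nodes with a double edge at one end; the terminal node there is the unique short simple root (B_7). Hence the type is B_7.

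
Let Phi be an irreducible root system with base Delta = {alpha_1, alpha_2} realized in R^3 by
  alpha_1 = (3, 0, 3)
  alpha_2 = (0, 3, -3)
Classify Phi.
Compute the Cartan integers a_ij = 2(alpha_i, alpha_j)/(alpha_j, alpha_j); the resulting 2x2 Cartan matrix is
[[2, -1], [-1, 2]].
All simple roots have the same length, so the diagram is simply laced. The associated Dynkin diagram is a chain of 2 nodes with single edges (A_2), so the type is A_2 (the algebra sl(3)).

type A_2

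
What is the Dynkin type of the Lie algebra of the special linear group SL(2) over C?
type A_1

This is sl(2), which has dimension 2^2 - 1 = 3 and rank 2 - 1 = 1 (a Cartan subalgebra is the diagonal traceless matrices). In the classification of classical Lie algebras, the special linear algebra sl(n+1) has type A_n; here n = 1, so the Dynkin diagram is a chain of 1 nodes with single edges (A_1). Hence the type is A_1.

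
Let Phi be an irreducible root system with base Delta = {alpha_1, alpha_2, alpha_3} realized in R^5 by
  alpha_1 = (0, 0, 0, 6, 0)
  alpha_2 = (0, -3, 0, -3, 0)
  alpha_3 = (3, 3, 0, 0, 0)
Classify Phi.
C_3

Compute the Cartan integers a_ij = 2(alpha_i, alpha_j)/(alpha_j, alpha_j); the resulting 3x3 Cartan matrix is
[[2, -2, 0], [-1, 2, -1], [0, -1, 2]].
The roots have two lengths (squared-length ratio 2:1); the short ones are alpha_{2,3}. The associated Dynkin diagram is a chain of 3 nodes with a double edge at one end; the terminal node there is the unique long simple root (C_3), so the type is C_3 (the algebra sp(6)).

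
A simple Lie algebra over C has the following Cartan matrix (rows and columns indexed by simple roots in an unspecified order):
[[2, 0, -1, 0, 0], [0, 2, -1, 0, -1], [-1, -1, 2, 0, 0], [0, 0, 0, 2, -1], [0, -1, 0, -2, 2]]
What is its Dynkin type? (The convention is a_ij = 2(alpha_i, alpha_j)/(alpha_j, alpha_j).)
B5

The matrix has rank 5 with 2's on the diagonal. Reading the off-diagonal entries as Dynkin edges (a single edge where a_ij = a_ji = -1; a double or triple edge where a_ij * a_ji = 2 or 3), the diagram is a chain of 5 nodes with a double edge at one end; the terminal node there is the unique short simple root (B_5). One simple-root ordering that puts it in standard form is (alpha_1, alpha_3, alpha_2, alpha_5, alpha_4). So the algebra is type B_5, i.e. so(11).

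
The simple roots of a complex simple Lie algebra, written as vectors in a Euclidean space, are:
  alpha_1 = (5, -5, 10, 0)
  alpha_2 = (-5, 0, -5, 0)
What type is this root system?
Compute the Cartan integers a_ij = 2(alpha_i, alpha_j)/(alpha_j, alpha_j); the resulting 2x2 Cartan matrix is
[[2, -3], [-1, 2]].
The roots have two lengths (squared-length ratio 3:1); the short ones are alpha_{2}. The associated Dynkin diagram is two nodes joined by a triple edge (G_2), so the type is G_2.

G_2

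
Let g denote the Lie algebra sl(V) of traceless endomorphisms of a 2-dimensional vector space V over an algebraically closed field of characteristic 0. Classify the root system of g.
A_1

This is sl(2), which has dimension 2^2 - 1 = 3 and rank 2 - 1 = 1 (a Cartan subalgebra is the diagonal traceless matrices). In the classification of classical Lie algebras, the special linear algebra sl(n+1) has type A_n; here n = 1, so the Dynkin diagram is a chain of 1 nodes with single edges (A_1). Hence the type is A_1.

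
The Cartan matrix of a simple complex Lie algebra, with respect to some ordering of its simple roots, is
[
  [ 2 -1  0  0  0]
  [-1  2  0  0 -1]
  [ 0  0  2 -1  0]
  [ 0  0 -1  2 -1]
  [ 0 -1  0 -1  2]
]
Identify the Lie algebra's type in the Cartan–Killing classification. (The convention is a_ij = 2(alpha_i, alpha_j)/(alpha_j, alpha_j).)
type A_5

The matrix has rank 5 with 2's on the diagonal. Reading the off-diagonal entries as Dynkin edges (a single edge where a_ij = a_ji = -1; a double or triple edge where a_ij * a_ji = 2 or 3), the diagram is a chain of 5 nodes with single edges (A_5). One simple-root ordering that puts it in standard form is (alpha_1, alpha_2, alpha_5, alpha_4, alpha_3). So the algebra is type A_5, i.e. sl(6).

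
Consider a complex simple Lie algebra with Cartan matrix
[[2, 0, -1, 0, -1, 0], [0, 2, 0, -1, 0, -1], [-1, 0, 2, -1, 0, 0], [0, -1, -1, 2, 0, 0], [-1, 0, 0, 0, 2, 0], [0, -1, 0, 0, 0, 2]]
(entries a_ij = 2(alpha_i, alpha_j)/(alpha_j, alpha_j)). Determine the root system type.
type A_6

The matrix has rank 6 with 2's on the diagonal. Reading the off-diagonal entries as Dynkin edges (a single edge where a_ij = a_ji = -1; a double or triple edge where a_ij * a_ji = 2 or 3), the diagram is a chain of 6 nodes with single edges (A_6). One simple-root ordering that puts it in standard form is (alpha_6, alpha_2, alpha_4, alpha_3, alpha_1, alpha_5). So the algebra is type A_6, i.e. sl(7).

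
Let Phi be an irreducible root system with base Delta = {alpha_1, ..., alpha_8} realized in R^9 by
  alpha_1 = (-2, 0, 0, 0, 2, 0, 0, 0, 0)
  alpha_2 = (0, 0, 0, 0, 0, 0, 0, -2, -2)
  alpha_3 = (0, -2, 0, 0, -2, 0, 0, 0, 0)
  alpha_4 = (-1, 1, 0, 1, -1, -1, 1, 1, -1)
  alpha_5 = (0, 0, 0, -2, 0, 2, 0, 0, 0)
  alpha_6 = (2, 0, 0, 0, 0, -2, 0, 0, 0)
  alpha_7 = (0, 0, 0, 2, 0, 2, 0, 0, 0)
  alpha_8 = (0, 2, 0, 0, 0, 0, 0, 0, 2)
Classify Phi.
type E_8

Compute the Cartan integers a_ij = 2(alpha_i, alpha_j)/(alpha_j, alpha_j); the resulting 8x8 Cartan matrix is
[[2, 0, -1, 0, 0, -1, 0, 0], [0, 2, 0, 0, 0, 0, 0, -1], [-1, 0, 2, 0, 0, 0, 0, -1], [0, 0, 0, 2, -1, 0, 0, 0], [0, 0, 0, -1, 2, -1, 0, 0], [-1, 0, 0, 0, -1, 2, -1, 0], [0, 0, 0, 0, 0, -1, 2, 0], [0, -1, -1, 0, 0, 0, 0, 2]].
All simple roots have the same length, so the diagram is simply laced. The associated Dynkin diagram is a chain of 7 nodes with one extra node attached to the third node from one end (E_8), so the type is E_8.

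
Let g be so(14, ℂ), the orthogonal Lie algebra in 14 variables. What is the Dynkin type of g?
type D_7

This is so(14) with 14 even, which has dimension 14(14-1)/2 = 91 and rank 14/2 = 7. In the classification of classical Lie algebras, the orthogonal algebra so(2n) in an even number of variables has type D_n; here n = 7, so the Dynkin diagram is a chain of 5 nodes with a fork of two nodes at one end (D_7). Hence the type is D_7.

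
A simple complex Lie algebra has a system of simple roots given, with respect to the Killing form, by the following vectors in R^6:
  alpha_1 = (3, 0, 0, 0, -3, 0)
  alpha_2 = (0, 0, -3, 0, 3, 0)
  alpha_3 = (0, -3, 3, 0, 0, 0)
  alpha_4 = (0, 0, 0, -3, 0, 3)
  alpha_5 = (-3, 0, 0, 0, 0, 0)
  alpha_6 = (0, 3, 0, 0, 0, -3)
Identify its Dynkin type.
Compute the Cartan integers a_ij = 2(alpha_i, alpha_j)/(alpha_j, alpha_j); the resulting 6x6 Cartan matrix is
[[2, -1, 0, 0, -2, 0], [-1, 2, -1, 0, 0, 0], [0, -1, 2, 0, 0, -1], [0, 0, 0, 2, 0, -1], [-1, 0, 0, 0, 2, 0], [0, 0, -1, -1, 0, 2]].
The roots have two lengths (squared-length ratio 2:1); the short ones are alpha_{5}. The associated Dynkin diagram is a chain of 6 nodes with a double edge at one end; the terminal node there is the unique short simple root (B_6), so the type is B_6 (the algebra so(13)).

B_6 (so(13))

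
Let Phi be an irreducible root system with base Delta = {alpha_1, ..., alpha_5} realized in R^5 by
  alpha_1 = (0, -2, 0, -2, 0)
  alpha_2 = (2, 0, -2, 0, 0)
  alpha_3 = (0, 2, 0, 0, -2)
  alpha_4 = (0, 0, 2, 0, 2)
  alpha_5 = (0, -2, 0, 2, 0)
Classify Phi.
Compute the Cartan integers a_ij = 2(alpha_i, alpha_j)/(alpha_j, alpha_j); the resulting 5x5 Cartan matrix is
[[2, 0, -1, 0, 0], [0, 2, 0, -1, 0], [-1, 0, 2, -1, -1], [0, -1, -1, 2, 0], [0, 0, -1, 0, 2]].
All simple roots have the same length, so the diagram is simply laced. The associated Dynkin diagram is a chain of 3 nodes with a fork of two nodes at one end (D_5), so the type is D_5 (the algebra so(10)).

type D_5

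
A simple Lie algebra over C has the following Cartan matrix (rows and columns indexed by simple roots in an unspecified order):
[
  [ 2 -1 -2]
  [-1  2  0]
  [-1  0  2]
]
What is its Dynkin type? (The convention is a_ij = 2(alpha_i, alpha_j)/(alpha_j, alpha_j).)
B_3

The matrix has rank 3 with 2's on the diagonal. Reading the off-diagonal entries as Dynkin edges (a single edge where a_ij = a_ji = -1; a double or triple edge where a_ij * a_ji = 2 or 3), the diagram is a chain of 3 nodes with a double edge at one end; the terminal node there is the unique short simple root (B_3). One simple-root ordering that puts it in standard form is (alpha_2, alpha_1, alpha_3). So the algebra is type B_3, i.e. so(7).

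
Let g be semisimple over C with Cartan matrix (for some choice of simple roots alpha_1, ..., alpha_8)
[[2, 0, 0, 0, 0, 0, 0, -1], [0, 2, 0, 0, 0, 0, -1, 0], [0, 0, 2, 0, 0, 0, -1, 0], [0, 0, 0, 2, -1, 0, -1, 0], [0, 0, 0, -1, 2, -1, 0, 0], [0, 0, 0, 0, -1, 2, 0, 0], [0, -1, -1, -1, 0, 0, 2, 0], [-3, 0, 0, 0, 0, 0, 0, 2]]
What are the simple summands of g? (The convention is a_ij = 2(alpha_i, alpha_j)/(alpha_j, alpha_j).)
D_6 ⊕ G_2

The diagram associated to this matrix has two connected components: the simple roots {alpha_2, alpha_3, alpha_4, alpha_5, alpha_6, alpha_7} form a chain of 4 nodes with a fork of two nodes at one end (D_6), and {alpha_1, alpha_8} form two nodes joined by a triple edge (G_2). A semisimple Lie algebra decomposes uniquely as the direct sum of simple ideals, one per connected component of its Dynkin diagram, so g ≅ D_6 ⊕ G_2 (dimension 66 + 14 = 80).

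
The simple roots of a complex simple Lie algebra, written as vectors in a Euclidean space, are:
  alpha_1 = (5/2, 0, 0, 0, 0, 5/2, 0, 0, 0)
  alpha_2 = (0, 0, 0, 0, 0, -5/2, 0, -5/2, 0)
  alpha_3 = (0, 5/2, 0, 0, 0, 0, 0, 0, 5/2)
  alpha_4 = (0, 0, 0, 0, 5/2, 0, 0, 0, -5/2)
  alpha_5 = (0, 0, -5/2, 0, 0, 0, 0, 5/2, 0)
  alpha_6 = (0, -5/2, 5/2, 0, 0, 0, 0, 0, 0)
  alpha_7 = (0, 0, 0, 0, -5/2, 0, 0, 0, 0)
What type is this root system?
B_7 (so(15))

Compute the Cartan integers a_ij = 2(alpha_i, alpha_j)/(alpha_j, alpha_j); the resulting 7x7 Cartan matrix is
[[2, -1, 0, 0, 0, 0, 0], [-1, 2, 0, 0, -1, 0, 0], [0, 0, 2, -1, 0, -1, 0], [0, 0, -1, 2, 0, 0, -2], [0, -1, 0, 0, 2, -1, 0], [0, 0, -1, 0, -1, 2, 0], [0, 0, 0, -1, 0, 0, 2]].
The roots have two lengths (squared-length ratio 2:1); the short ones are alpha_{7}. The associated Dynkin diagram is a chain of 7 nodes with a double edge at one end; the terminal node there is the unique short simple root (B_7), so the type is B_7 (the algebra so(15)).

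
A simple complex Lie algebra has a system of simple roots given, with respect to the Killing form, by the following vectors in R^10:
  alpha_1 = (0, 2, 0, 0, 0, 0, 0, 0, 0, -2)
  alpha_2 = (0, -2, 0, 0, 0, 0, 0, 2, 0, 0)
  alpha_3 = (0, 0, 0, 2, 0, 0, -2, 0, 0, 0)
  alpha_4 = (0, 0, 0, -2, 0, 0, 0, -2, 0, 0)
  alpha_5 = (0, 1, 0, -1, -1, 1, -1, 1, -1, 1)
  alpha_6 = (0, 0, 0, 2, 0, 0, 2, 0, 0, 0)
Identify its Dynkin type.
E6

Compute the Cartan integers a_ij = 2(alpha_i, alpha_j)/(alpha_j, alpha_j); the resulting 6x6 Cartan matrix is
[[2, -1, 0, 0, 0, 0], [-1, 2, 0, -1, 0, 0], [0, 0, 2, -1, 0, 0], [0, -1, -1, 2, 0, -1], [0, 0, 0, 0, 2, -1], [0, 0, 0, -1, -1, 2]].
All simple roots have the same length, so the diagram is simply laced. The associated Dynkin diagram is a chain of 5 nodes with one extra node attached to the third node from one end (E_6), so the type is E_6.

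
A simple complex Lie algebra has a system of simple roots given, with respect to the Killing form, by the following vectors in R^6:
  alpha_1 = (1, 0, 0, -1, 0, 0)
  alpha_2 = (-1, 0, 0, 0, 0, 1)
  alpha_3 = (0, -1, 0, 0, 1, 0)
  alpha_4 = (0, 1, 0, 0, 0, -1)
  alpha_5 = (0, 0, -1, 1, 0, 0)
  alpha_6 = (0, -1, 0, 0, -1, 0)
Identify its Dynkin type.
D6

Compute the Cartan integers a_ij = 2(alpha_i, alpha_j)/(alpha_j, alpha_j); the resulting 6x6 Cartan matrix is
[[2, -1, 0, 0, -1, 0], [-1, 2, 0, -1, 0, 0], [0, 0, 2, -1, 0, 0], [0, -1, -1, 2, 0, -1], [-1, 0, 0, 0, 2, 0], [0, 0, 0, -1, 0, 2]].
All simple roots have the same length, so the diagram is simply laced. The associated Dynkin diagram is a chain of 4 nodes with a fork of two nodes at one end (D_6), so the type is D_6 (the algebra so(12)).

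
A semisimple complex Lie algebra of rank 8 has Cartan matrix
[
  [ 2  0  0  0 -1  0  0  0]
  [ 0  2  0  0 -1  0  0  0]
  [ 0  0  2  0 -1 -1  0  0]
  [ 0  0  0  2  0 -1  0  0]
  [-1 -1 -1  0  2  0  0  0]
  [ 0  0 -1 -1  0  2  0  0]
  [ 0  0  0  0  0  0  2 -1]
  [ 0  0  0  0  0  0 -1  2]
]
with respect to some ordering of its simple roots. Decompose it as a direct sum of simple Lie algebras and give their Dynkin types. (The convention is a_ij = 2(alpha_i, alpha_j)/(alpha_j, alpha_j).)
A_2 (sl(3)) ⊕ D_6 (so(12))

The diagram associated to this matrix has two connected components: the simple roots {alpha_7, alpha_8} form a chain of 2 nodes with single edges (A_2), and {alpha_1, alpha_2, alpha_3, alpha_4, alpha_5, alpha_6} form a chain of 4 nodes with a fork of two nodes at one end (D_6). A semisimple Lie algebra decomposes uniquely as the direct sum of simple ideals, one per connected component of its Dynkin diagram, so g ≅ A_2 ⊕ D_6 (dimension 8 + 66 = 74).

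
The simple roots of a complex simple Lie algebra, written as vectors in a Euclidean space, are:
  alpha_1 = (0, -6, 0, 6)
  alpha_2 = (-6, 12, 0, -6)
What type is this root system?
Compute the Cartan integers a_ij = 2(alpha_i, alpha_j)/(alpha_j, alpha_j); the resulting 2x2 Cartan matrix is
[[2, -1], [-3, 2]].
The roots have two lengths (squared-length ratio 3:1); the short ones are alpha_{1}. The associated Dynkin diagram is two nodes joined by a triple edge (G_2), so the type is G_2.

type G_2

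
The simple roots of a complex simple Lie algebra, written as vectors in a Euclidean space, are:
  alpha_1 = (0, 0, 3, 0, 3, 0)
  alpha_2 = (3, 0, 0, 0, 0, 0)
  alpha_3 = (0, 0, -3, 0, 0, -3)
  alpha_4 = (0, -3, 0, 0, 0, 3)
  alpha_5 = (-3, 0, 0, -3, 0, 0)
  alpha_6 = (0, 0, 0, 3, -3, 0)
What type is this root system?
B_6

Compute the Cartan integers a_ij = 2(alpha_i, alpha_j)/(alpha_j, alpha_j); the resulting 6x6 Cartan matrix is
[[2, 0, -1, 0, 0, -1], [0, 2, 0, 0, -1, 0], [-1, 0, 2, -1, 0, 0], [0, 0, -1, 2, 0, 0], [0, -2, 0, 0, 2, -1], [-1, 0, 0, 0, -1, 2]].
The roots have two lengths (squared-length ratio 2:1); the short ones are alpha_{2}. The associated Dynkin diagram is a chain of 6 nodes with a double edge at one end; the terminal node there is the unique short simple root (B_6), so the type is B_6 (the algebra so(13)).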